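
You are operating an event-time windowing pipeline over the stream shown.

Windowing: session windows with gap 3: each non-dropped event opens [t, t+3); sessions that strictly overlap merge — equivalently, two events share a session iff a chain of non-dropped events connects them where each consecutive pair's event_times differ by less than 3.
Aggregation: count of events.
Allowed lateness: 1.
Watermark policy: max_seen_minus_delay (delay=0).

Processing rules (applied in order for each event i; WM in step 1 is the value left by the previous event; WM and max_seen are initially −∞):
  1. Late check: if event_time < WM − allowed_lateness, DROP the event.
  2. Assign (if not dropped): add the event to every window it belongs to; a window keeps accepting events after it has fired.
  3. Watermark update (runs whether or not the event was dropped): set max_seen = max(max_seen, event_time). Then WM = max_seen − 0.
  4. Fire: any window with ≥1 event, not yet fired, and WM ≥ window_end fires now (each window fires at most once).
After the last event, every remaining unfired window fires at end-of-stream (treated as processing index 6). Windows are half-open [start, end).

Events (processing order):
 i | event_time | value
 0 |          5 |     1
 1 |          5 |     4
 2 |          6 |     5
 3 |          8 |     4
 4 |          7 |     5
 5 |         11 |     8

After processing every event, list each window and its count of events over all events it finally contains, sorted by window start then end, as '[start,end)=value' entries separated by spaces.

[5,11)=5 [11,14)=1

i=0 t=5 v=1: → [5,8); WM=5
i=1 t=5 v=4: → [5,8); WM=5
i=2 t=6 v=5: → [5,9); WM=6
i=3 t=8 v=4: → [5,11); WM=8
i=4 t=7 v=5: → [5,11); WM=8
i=5 t=11 v=8: → [11,14); WM=11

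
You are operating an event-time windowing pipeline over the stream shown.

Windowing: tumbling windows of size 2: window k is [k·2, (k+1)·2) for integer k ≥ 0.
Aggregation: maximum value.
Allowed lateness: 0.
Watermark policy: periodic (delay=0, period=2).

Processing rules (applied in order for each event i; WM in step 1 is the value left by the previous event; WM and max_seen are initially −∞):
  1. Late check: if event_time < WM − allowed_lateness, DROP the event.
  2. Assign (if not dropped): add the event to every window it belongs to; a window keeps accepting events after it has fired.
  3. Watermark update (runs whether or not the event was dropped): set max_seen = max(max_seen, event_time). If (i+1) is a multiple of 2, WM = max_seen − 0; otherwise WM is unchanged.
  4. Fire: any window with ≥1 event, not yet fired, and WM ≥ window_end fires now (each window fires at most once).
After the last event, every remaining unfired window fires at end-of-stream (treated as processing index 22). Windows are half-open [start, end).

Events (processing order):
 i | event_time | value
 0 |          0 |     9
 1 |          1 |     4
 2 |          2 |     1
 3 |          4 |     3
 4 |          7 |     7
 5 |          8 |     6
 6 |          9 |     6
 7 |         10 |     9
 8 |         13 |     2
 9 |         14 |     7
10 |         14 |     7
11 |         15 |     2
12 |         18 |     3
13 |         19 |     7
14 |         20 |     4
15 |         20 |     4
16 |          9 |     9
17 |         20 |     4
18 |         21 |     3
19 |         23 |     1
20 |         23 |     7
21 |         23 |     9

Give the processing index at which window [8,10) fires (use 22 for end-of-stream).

i=0 t=0 v=9: → [0,2); WM=−∞
i=1 t=1 v=4: → [0,2); WM=1
i=2 t=2 v=1: → [2,4); WM=1
i=3 t=4 v=3: → [4,6); WM=4; [0,2) fires=9 [2,4) fires=1
i=4 t=7 v=7: → [6,8); WM=4
i=5 t=8 v=6: → [8,10); WM=8; [4,6) fires=3 [6,8) fires=7
i=6 t=9 v=6: → [8,10); WM=8
i=7 t=10 v=9: → [10,12); WM=10; [8,10) fires=6
i=8 t=13 v=2: → [12,14); WM=10
i=9 t=14 v=7: → [14,16); WM=14; [10,12) fires=9 [12,14) fires=2
i=10 t=14 v=7: → [14,16); WM=14
i=11 t=15 v=2: → [14,16); WM=15
i=12 t=18 v=3: → [18,20); WM=15
i=13 t=19 v=7: → [18,20); WM=19; [14,16) fires=7
i=14 t=20 v=4: → [20,22); WM=19
i=15 t=20 v=4: → [20,22); WM=20; [18,20) fires=7
i=16 t=9 v=9: DROP (t<20-0); WM=20
i=17 t=20 v=4: → [20,22); WM=20
i=18 t=21 v=3: → [20,22); WM=20
i=19 t=23 v=1: → [22,24); WM=23; [20,22) fires=4
i=20 t=23 v=7: → [22,24); WM=23
i=21 t=23 v=9: → [22,24); WM=23

7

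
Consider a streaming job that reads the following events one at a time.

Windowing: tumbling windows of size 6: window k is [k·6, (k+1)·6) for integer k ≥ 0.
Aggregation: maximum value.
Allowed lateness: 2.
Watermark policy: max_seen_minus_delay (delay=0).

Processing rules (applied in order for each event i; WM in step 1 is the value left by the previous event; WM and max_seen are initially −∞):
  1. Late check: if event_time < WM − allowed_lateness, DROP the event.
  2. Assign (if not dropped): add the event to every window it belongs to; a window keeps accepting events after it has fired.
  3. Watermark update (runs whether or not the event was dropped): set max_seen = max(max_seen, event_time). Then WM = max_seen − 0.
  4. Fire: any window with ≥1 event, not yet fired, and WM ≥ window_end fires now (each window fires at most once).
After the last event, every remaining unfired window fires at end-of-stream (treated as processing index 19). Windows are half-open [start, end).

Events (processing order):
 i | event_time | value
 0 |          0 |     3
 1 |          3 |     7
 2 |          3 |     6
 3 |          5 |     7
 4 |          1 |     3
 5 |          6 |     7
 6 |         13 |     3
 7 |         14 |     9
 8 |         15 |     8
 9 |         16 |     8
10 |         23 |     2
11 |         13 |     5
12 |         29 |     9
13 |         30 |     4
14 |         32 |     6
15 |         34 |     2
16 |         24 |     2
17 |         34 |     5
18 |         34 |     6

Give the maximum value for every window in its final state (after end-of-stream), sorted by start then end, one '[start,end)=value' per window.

i=0 t=0 v=3: → [0,6); WM=0
i=1 t=3 v=7: → [0,6); WM=3
i=2 t=3 v=6: → [0,6); WM=3
i=3 t=5 v=7: → [0,6); WM=5
i=4 t=1 v=3: DROP (t<5-2); WM=5
i=5 t=6 v=7: → [6,12); WM=6; [0,6) fires=7
i=6 t=13 v=3: → [12,18); WM=13; [6,12) fires=7
i=7 t=14 v=9: → [12,18); WM=14
i=8 t=15 v=8: → [12,18); WM=15
i=9 t=16 v=8: → [12,18); WM=16
i=10 t=23 v=2: → [18,24); WM=23; [12,18) fires=9
i=11 t=13 v=5: DROP (t<23-2); WM=23
i=12 t=29 v=9: → [24,30); WM=29; [18,24) fires=2
i=13 t=30 v=4: → [30,36); WM=30; [24,30) fires=9
i=14 t=32 v=6: → [30,36); WM=32
i=15 t=34 v=2: → [30,36); WM=34
i=16 t=24 v=2: DROP (t<34-2); WM=34
i=17 t=34 v=5: → [30,36); WM=34
i=18 t=34 v=6: → [30,36); WM=34

[0,6)=7 [6,12)=7 [12,18)=9 [18,24)=2 [24,30)=9 [30,36)=6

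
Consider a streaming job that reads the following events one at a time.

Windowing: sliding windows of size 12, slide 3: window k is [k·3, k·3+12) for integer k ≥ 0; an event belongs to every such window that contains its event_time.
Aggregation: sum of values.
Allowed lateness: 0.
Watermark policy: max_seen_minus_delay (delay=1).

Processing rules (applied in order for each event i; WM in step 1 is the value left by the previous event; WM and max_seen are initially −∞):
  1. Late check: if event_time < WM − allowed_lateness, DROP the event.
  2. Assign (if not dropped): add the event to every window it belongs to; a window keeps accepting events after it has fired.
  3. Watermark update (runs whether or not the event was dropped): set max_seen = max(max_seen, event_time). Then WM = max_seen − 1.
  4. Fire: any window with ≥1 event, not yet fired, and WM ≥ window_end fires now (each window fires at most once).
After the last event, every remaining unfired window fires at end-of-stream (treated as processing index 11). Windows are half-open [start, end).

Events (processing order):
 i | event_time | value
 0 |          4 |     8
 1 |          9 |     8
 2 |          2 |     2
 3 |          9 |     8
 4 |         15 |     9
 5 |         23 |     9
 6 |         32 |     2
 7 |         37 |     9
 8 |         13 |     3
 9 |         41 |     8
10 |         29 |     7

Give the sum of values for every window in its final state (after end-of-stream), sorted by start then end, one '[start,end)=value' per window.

i=0 t=4 v=8: → [3,15),[0,12); WM=3
i=1 t=9 v=8: → [9,21),[6,18),[3,15),[0,12); WM=8
i=2 t=2 v=2: DROP (t<8-0); WM=8
i=3 t=9 v=8: → [9,21),[6,18),[3,15),[0,12); WM=8
i=4 t=15 v=9: → [15,27),[12,24),[9,21),[6,18); WM=14; [0,12) fires=24
i=5 t=23 v=9: → [21,33),[18,30),[15,27),[12,24); WM=22; [3,15) fires=24 [6,18) fires=25 [9,21) fires=25
i=6 t=32 v=2: → [30,42),[27,39),[24,36),[21,33); WM=31; [12,24) fires=18 [15,27) fires=18 [18,30) fires=9
i=7 t=37 v=9: → [36,48),[33,45),[30,42),[27,39); WM=36; [21,33) fires=11 [24,36) fires=2
i=8 t=13 v=3: DROP (t<36-0); WM=36
i=9 t=41 v=8: → [39,51),[36,48),[33,45),[30,42); WM=40; [27,39) fires=11
i=10 t=29 v=7: DROP (t<40-0); WM=40

[0,12)=24 [3,15)=24 [6,18)=25 [9,21)=25 [12,24)=18 [15,27)=18 [18,30)=9 [21,33)=11 [24,36)=2 [27,39)=11 [30,42)=19 [33,45)=17 [36,48)=17 [39,51)=8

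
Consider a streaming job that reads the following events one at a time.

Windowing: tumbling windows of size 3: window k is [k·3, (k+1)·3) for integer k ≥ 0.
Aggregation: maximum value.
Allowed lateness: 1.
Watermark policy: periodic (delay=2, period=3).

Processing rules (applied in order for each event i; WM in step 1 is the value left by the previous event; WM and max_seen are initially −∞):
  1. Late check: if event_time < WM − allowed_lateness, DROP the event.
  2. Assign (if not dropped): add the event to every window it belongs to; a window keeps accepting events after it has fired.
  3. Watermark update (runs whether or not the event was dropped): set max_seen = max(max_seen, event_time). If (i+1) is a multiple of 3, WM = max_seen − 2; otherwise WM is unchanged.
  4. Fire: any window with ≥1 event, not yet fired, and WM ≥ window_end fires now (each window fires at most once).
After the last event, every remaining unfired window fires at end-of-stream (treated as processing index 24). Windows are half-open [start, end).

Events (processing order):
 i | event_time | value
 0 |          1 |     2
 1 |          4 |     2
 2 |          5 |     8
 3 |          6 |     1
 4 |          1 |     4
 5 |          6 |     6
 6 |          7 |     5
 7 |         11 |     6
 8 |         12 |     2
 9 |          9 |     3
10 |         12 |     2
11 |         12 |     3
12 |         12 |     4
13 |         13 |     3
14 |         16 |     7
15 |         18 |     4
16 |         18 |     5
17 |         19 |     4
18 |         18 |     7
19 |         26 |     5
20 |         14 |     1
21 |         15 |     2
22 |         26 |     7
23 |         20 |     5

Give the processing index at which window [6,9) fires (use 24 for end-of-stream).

i=0 t=1 v=2: → [0,3); WM=−∞
i=1 t=4 v=2: → [3,6); WM=−∞
i=2 t=5 v=8: → [3,6); WM=3; [0,3) fires=2
i=3 t=6 v=1: → [6,9); WM=3
i=4 t=1 v=4: DROP (t<3-1); WM=3
i=5 t=6 v=6: → [6,9); WM=4
i=6 t=7 v=5: → [6,9); WM=4
i=7 t=11 v=6: → [9,12); WM=4
i=8 t=12 v=2: → [12,15); WM=10; [3,6) fires=8 [6,9) fires=6
i=9 t=9 v=3: → [9,12); WM=10
i=10 t=12 v=2: → [12,15); WM=10
i=11 t=12 v=3: → [12,15); WM=10
i=12 t=12 v=4: → [12,15); WM=10
i=13 t=13 v=3: → [12,15); WM=10
i=14 t=16 v=7: → [15,18); WM=14; [9,12) fires=6
i=15 t=18 v=4: → [18,21); WM=14
i=16 t=18 v=5: → [18,21); WM=14
i=17 t=19 v=4: → [18,21); WM=17; [12,15) fires=4
i=18 t=18 v=7: → [18,21); WM=17
i=19 t=26 v=5: → [24,27); WM=17
i=20 t=14 v=1: DROP (t<17-1); WM=24; [15,18) fires=7 [18,21) fires=7
i=21 t=15 v=2: DROP (t<24-1); WM=24
i=22 t=26 v=7: → [24,27); WM=24
i=23 t=20 v=5: DROP (t<24-1); WM=24

8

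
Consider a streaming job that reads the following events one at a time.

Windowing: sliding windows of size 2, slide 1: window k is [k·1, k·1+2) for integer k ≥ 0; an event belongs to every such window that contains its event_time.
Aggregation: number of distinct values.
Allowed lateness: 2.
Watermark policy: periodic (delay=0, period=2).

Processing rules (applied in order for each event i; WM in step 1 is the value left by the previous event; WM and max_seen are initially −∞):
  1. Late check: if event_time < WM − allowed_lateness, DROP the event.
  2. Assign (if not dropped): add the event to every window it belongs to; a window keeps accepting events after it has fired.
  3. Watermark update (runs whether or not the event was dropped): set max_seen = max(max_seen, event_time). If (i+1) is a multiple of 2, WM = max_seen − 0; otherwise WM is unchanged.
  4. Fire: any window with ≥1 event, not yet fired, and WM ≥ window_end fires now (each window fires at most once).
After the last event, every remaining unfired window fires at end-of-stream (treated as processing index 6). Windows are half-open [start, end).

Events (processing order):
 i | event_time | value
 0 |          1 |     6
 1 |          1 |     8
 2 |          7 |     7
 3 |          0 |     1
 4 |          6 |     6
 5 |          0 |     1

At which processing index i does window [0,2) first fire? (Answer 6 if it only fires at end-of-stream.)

i=0 t=1 v=6: → [1,3),[0,2); WM=−∞
i=1 t=1 v=8: → [1,3),[0,2); WM=1
i=2 t=7 v=7: → [7,9),[6,8); WM=1
i=3 t=0 v=1: → [0,2); WM=7; [0,2) fires=3 [1,3) fires=2
i=4 t=6 v=6: → [6,8),[5,7); WM=7; [5,7) fires=1
i=5 t=0 v=1: DROP (t<7-2); WM=7

3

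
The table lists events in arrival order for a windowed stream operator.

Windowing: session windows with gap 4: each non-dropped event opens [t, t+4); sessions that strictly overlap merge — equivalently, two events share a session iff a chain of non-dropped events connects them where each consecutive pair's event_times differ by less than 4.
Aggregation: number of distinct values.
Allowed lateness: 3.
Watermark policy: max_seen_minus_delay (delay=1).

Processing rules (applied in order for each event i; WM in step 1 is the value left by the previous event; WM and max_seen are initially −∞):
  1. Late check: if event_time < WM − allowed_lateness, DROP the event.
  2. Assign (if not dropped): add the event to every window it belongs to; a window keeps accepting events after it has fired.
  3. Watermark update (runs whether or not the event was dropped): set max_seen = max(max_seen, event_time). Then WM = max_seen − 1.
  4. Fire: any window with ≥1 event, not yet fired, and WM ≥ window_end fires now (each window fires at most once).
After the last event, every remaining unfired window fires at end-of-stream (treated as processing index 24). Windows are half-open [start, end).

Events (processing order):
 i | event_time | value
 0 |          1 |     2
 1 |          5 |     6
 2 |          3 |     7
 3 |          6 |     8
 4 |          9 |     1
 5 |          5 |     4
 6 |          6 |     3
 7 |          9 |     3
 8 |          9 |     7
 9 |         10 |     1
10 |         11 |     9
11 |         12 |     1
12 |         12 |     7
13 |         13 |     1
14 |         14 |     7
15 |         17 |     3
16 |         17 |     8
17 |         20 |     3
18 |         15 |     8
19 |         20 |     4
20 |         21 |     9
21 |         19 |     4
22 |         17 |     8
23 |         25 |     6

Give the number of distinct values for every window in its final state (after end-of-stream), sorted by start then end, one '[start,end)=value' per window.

[1,25)=8 [25,29)=1

i=0 t=1 v=2: → [1,5); WM=0
i=1 t=5 v=6: → [5,9); WM=4
i=2 t=3 v=7: → [1,9); WM=4
i=3 t=6 v=8: → [1,10); WM=5
i=4 t=9 v=1: → [1,13); WM=8
i=5 t=5 v=4: → [1,13); WM=8
i=6 t=6 v=3: → [1,13); WM=8
i=7 t=9 v=3: → [1,13); WM=8
i=8 t=9 v=7: → [1,13); WM=8
i=9 t=10 v=1: → [1,14); WM=9
i=10 t=11 v=9: → [1,15); WM=10
i=11 t=12 v=1: → [1,16); WM=11
i=12 t=12 v=7: → [1,16); WM=11
i=13 t=13 v=1: → [1,17); WM=12
i=14 t=14 v=7: → [1,18); WM=13
i=15 t=17 v=3: → [1,21); WM=16
i=16 t=17 v=8: → [1,21); WM=16
i=17 t=20 v=3: → [1,24); WM=19
i=18 t=15 v=8: DROP (t<19-3); WM=19
i=19 t=20 v=4: → [1,24); WM=19
i=20 t=21 v=9: → [1,25); WM=20
i=21 t=19 v=4: → [1,25); WM=20
i=22 t=17 v=8: → [1,25); WM=20
i=23 t=25 v=6: → [25,29); WM=24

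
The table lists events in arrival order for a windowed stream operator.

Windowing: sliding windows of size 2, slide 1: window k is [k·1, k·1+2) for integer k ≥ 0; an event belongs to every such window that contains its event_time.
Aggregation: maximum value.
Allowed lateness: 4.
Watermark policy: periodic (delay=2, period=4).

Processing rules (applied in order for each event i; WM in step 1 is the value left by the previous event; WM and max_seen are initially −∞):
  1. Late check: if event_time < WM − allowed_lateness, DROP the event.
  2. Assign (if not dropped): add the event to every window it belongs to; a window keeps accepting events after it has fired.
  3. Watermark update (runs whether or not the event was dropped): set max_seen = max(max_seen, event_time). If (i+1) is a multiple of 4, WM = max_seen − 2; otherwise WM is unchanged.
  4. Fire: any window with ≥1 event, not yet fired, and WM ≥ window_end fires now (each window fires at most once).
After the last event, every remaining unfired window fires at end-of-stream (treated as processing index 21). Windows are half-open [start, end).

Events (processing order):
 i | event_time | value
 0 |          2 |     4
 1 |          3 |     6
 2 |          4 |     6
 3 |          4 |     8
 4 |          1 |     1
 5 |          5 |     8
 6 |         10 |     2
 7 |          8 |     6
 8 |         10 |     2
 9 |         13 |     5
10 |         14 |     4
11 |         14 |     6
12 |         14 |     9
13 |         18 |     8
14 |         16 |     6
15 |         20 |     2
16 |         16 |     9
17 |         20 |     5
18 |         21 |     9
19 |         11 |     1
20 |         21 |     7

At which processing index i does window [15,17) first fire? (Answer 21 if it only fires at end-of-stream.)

15

i=0 t=2 v=4: → [2,4),[1,3); WM=−∞
i=1 t=3 v=6: → [3,5),[2,4); WM=−∞
i=2 t=4 v=6: → [4,6),[3,5); WM=−∞
i=3 t=4 v=8: → [4,6),[3,5); WM=2
i=4 t=1 v=1: → [1,3),[0,2); WM=2; [0,2) fires=1
i=5 t=5 v=8: → [5,7),[4,6); WM=2
i=6 t=10 v=2: → [10,12),[9,11); WM=2
i=7 t=8 v=6: → [8,10),[7,9); WM=8; [1,3) fires=4 [2,4) fires=6 [3,5) fires=8 [4,6) fires=8 [5,7) fires=8
i=8 t=10 v=2: → [10,12),[9,11); WM=8
i=9 t=13 v=5: → [13,15),[12,14); WM=8
i=10 t=14 v=4: → [14,16),[13,15); WM=8
i=11 t=14 v=6: → [14,16),[13,15); WM=12; [7,9) fires=6 [8,10) fires=6 [9,11) fires=2 [10,12) fires=2
i=12 t=14 v=9: → [14,16),[13,15); WM=12
i=13 t=18 v=8: → [18,20),[17,19); WM=12
i=14 t=16 v=6: → [16,18),[15,17); WM=12
i=15 t=20 v=2: → [20,22),[19,21); WM=18; [12,14) fires=5 [13,15) fires=9 [14,16) fires=9 [15,17) fires=6 [16,18) fires=6
i=16 t=16 v=9: → [16,18),[15,17); WM=18
i=17 t=20 v=5: → [20,22),[19,21); WM=18
i=18 t=21 v=9: → [21,23),[20,22); WM=18
i=19 t=11 v=1: DROP (t<18-4); WM=19; [17,19) fires=8
i=20 t=21 v=7: → [21,23),[20,22); WM=19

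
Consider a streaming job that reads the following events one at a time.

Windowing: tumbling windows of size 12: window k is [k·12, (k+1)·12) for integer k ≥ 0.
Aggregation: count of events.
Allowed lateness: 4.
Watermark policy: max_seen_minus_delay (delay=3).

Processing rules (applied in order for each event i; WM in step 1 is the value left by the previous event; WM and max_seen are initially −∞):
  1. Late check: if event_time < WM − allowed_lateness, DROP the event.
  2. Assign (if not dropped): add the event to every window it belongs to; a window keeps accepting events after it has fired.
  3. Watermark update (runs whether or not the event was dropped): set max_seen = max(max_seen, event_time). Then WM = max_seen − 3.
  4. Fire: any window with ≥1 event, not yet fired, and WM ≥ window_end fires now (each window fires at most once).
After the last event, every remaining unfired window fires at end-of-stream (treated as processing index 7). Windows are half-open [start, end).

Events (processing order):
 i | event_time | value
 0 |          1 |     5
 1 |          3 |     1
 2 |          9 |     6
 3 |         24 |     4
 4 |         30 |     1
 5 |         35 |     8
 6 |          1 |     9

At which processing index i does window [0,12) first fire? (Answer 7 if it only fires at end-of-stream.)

3

i=0 t=1 v=5: → [0,12); WM=-2
i=1 t=3 v=1: → [0,12); WM=0
i=2 t=9 v=6: → [0,12); WM=6
i=3 t=24 v=4: → [24,36); WM=21; [0,12) fires=3
i=4 t=30 v=1: → [24,36); WM=27
i=5 t=35 v=8: → [24,36); WM=32
i=6 t=1 v=9: DROP (t<32-4); WM=32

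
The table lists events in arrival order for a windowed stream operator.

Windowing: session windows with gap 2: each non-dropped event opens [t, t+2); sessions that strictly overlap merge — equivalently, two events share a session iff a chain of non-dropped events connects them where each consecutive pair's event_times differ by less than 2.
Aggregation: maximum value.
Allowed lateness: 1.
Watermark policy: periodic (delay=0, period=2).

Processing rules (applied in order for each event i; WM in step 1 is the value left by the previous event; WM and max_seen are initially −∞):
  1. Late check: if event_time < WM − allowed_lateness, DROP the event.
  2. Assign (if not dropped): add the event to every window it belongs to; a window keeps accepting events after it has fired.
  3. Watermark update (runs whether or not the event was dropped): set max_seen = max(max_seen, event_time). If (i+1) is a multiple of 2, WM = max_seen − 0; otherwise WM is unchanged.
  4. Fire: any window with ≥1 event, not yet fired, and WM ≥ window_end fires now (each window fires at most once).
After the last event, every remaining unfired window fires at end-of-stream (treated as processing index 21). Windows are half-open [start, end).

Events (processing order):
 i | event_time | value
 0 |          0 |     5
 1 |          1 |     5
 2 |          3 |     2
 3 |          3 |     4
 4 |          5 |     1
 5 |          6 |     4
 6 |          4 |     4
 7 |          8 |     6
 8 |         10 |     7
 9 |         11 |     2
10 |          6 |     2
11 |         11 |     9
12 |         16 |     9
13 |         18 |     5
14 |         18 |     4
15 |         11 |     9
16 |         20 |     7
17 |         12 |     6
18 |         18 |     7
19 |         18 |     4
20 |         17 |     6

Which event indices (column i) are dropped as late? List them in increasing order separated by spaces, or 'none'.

6 10 15 17 18 19 20

i=0 t=0 v=5: → [0,2); WM=−∞
i=1 t=1 v=5: → [0,3); WM=1
i=2 t=3 v=2: → [3,5); WM=1
i=3 t=3 v=4: → [3,5); WM=3
i=4 t=5 v=1: → [5,7); WM=3
i=5 t=6 v=4: → [5,8); WM=6
i=6 t=4 v=4: DROP (t<6-1); WM=6
i=7 t=8 v=6: → [8,10); WM=8
i=8 t=10 v=7: → [10,12); WM=8
i=9 t=11 v=2: → [10,13); WM=11
i=10 t=6 v=2: DROP (t<11-1); WM=11
i=11 t=11 v=9: → [10,13); WM=11
i=12 t=16 v=9: → [16,18); WM=11
i=13 t=18 v=5: → [18,20); WM=18
i=14 t=18 v=4: → [18,20); WM=18
i=15 t=11 v=9: DROP (t<18-1); WM=18
i=16 t=20 v=7: → [20,22); WM=18
i=17 t=12 v=6: DROP (t<18-1); WM=20
i=18 t=18 v=7: DROP (t<20-1); WM=20
i=19 t=18 v=4: DROP (t<20-1); WM=20
i=20 t=17 v=6: DROP (t<20-1); WM=20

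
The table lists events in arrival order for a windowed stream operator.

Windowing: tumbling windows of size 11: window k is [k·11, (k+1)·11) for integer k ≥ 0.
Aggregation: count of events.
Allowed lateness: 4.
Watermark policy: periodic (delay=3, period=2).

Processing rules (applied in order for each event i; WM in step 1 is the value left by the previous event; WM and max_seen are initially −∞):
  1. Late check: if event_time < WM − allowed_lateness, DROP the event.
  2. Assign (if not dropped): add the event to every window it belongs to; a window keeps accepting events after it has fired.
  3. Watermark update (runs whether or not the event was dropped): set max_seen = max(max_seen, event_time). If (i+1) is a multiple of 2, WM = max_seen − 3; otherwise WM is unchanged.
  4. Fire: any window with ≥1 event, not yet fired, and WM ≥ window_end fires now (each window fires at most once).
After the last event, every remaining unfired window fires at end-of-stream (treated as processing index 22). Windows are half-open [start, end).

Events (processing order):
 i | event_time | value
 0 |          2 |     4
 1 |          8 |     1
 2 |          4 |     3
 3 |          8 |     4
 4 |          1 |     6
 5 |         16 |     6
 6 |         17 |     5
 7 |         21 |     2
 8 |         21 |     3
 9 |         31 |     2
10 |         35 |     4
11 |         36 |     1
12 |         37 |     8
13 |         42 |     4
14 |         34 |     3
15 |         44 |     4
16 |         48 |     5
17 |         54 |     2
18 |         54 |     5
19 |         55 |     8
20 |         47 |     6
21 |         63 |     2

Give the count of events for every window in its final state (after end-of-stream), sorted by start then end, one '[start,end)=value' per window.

[0,11)=5 [11,22)=4 [22,33)=1 [33,44)=4 [44,55)=4 [55,66)=2

i=0 t=2 v=4: → [0,11); WM=−∞
i=1 t=8 v=1: → [0,11); WM=5
i=2 t=4 v=3: → [0,11); WM=5
i=3 t=8 v=4: → [0,11); WM=5
i=4 t=1 v=6: → [0,11); WM=5
i=5 t=16 v=6: → [11,22); WM=13; [0,11) fires=5
i=6 t=17 v=5: → [11,22); WM=13
i=7 t=21 v=2: → [11,22); WM=18
i=8 t=21 v=3: → [11,22); WM=18
i=9 t=31 v=2: → [22,33); WM=28; [11,22) fires=4
i=10 t=35 v=4: → [33,44); WM=28
i=11 t=36 v=1: → [33,44); WM=33; [22,33) fires=1
i=12 t=37 v=8: → [33,44); WM=33
i=13 t=42 v=4: → [33,44); WM=39
i=14 t=34 v=3: DROP (t<39-4); WM=39
i=15 t=44 v=4: → [44,55); WM=41
i=16 t=48 v=5: → [44,55); WM=41
i=17 t=54 v=2: → [44,55); WM=51; [33,44) fires=4
i=18 t=54 v=5: → [44,55); WM=51
i=19 t=55 v=8: → [55,66); WM=52
i=20 t=47 v=6: DROP (t<52-4); WM=52
i=21 t=63 v=2: → [55,66); WM=60; [44,55) fires=4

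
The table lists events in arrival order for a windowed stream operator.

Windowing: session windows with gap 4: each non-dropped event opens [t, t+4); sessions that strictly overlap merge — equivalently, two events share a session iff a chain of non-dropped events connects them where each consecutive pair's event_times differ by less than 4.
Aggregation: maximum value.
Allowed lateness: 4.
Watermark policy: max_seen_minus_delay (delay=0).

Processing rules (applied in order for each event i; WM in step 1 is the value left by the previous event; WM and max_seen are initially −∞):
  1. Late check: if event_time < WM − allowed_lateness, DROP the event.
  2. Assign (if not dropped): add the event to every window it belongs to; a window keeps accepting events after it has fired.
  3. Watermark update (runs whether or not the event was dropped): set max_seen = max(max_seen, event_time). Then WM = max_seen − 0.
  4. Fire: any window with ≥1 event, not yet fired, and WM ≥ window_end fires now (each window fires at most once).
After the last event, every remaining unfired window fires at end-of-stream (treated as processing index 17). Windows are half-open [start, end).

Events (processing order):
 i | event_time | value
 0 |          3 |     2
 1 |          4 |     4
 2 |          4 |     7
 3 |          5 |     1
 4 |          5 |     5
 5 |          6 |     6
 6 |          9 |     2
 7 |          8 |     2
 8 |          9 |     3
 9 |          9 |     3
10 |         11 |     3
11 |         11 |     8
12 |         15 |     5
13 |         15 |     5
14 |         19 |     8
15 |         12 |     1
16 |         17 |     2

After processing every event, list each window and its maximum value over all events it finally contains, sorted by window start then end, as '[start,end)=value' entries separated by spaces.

i=0 t=3 v=2: → [3,7); WM=3
i=1 t=4 v=4: → [3,8); WM=4
i=2 t=4 v=7: → [3,8); WM=4
i=3 t=5 v=1: → [3,9); WM=5
i=4 t=5 v=5: → [3,9); WM=5
i=5 t=6 v=6: → [3,10); WM=6
i=6 t=9 v=2: → [3,13); WM=9
i=7 t=8 v=2: → [3,13); WM=9
i=8 t=9 v=3: → [3,13); WM=9
i=9 t=9 v=3: → [3,13); WM=9
i=10 t=11 v=3: → [3,15); WM=11
i=11 t=11 v=8: → [3,15); WM=11
i=12 t=15 v=5: → [15,19); WM=15
i=13 t=15 v=5: → [15,19); WM=15
i=14 t=19 v=8: → [19,23); WM=19
i=15 t=12 v=1: DROP (t<19-4); WM=19
i=16 t=17 v=2: → [15,23); WM=19

[3,15)=8 [15,23)=8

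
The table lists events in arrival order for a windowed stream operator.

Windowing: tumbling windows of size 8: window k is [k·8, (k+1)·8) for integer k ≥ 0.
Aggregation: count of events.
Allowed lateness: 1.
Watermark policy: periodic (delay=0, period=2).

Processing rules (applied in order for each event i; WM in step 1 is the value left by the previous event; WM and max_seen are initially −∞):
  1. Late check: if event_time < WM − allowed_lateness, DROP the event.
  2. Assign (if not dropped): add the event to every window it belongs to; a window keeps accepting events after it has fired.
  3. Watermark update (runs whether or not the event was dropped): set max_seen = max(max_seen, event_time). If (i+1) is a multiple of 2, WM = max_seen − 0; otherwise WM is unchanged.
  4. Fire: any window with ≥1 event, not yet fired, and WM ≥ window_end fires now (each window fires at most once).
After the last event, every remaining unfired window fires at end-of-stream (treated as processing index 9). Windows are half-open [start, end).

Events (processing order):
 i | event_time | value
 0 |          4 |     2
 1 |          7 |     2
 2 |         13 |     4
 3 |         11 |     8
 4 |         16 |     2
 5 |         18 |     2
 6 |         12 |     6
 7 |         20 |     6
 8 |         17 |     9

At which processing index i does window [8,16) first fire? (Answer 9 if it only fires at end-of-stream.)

i=0 t=4 v=2: → [0,8); WM=−∞
i=1 t=7 v=2: → [0,8); WM=7
i=2 t=13 v=4: → [8,16); WM=7
i=3 t=11 v=8: → [8,16); WM=13; [0,8) fires=2
i=4 t=16 v=2: → [16,24); WM=13
i=5 t=18 v=2: → [16,24); WM=18; [8,16) fires=2
i=6 t=12 v=6: DROP (t<18-1); WM=18
i=7 t=20 v=6: → [16,24); WM=20
i=8 t=17 v=9: DROP (t<20-1); WM=20

5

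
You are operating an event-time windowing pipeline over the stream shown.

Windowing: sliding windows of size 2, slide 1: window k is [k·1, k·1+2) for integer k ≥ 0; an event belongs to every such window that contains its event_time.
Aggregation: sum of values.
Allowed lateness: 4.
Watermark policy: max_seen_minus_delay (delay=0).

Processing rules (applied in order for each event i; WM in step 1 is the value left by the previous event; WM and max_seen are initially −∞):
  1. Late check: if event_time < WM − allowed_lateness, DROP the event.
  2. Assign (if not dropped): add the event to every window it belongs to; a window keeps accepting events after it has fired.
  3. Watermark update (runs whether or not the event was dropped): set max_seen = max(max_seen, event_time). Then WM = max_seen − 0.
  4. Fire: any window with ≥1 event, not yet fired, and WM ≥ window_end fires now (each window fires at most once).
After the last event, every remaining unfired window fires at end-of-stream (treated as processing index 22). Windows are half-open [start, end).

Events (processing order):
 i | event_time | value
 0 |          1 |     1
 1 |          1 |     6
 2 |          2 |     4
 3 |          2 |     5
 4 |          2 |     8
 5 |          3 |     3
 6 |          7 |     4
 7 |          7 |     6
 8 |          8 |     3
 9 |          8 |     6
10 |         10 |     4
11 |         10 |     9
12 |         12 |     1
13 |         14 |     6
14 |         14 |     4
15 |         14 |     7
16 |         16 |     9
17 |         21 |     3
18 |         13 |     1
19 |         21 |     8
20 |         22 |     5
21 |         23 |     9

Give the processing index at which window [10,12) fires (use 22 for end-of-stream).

12

i=0 t=1 v=1: → [1,3),[0,2); WM=1
i=1 t=1 v=6: → [1,3),[0,2); WM=1
i=2 t=2 v=4: → [2,4),[1,3); WM=2; [0,2) fires=7
i=3 t=2 v=5: → [2,4),[1,3); WM=2
i=4 t=2 v=8: → [2,4),[1,3); WM=2
i=5 t=3 v=3: → [3,5),[2,4); WM=3; [1,3) fires=24
i=6 t=7 v=4: → [7,9),[6,8); WM=7; [2,4) fires=20 [3,5) fires=3
i=7 t=7 v=6: → [7,9),[6,8); WM=7
i=8 t=8 v=3: → [8,10),[7,9); WM=8; [6,8) fires=10
i=9 t=8 v=6: → [8,10),[7,9); WM=8
i=10 t=10 v=4: → [10,12),[9,11); WM=10; [7,9) fires=19 [8,10) fires=9
i=11 t=10 v=9: → [10,12),[9,11); WM=10
i=12 t=12 v=1: → [12,14),[11,13); WM=12; [9,11) fires=13 [10,12) fires=13
i=13 t=14 v=6: → [14,16),[13,15); WM=14; [11,13) fires=1 [12,14) fires=1
i=14 t=14 v=4: → [14,16),[13,15); WM=14
i=15 t=14 v=7: → [14,16),[13,15); WM=14
i=16 t=16 v=9: → [16,18),[15,17); WM=16; [13,15) fires=17 [14,16) fires=17
i=17 t=21 v=3: → [21,23),[20,22); WM=21; [15,17) fires=9 [16,18) fires=9
i=18 t=13 v=1: DROP (t<21-4); WM=21
i=19 t=21 v=8: → [21,23),[20,22); WM=21
i=20 t=22 v=5: → [22,24),[21,23); WM=22; [20,22) fires=11
i=21 t=23 v=9: → [23,25),[22,24); WM=23; [21,23) fires=16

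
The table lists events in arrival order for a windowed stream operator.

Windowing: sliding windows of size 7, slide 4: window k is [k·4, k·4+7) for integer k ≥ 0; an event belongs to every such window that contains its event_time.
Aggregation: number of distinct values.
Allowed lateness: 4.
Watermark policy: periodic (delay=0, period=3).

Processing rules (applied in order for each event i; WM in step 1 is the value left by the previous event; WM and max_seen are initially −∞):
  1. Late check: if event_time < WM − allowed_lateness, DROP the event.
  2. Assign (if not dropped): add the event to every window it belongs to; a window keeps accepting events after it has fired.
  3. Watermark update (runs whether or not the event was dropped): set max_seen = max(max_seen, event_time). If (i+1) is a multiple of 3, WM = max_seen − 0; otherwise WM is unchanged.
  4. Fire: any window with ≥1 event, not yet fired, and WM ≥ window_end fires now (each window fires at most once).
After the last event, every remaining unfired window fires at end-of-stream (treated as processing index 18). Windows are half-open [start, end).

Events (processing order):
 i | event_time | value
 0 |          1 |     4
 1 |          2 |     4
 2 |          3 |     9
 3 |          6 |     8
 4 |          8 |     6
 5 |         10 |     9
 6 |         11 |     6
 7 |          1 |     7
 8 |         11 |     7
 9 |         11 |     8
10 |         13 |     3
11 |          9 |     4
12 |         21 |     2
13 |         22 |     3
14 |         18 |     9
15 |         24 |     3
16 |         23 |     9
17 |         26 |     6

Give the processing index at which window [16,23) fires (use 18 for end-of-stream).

17

i=0 t=1 v=4: → [0,7); WM=−∞
i=1 t=2 v=4: → [0,7); WM=−∞
i=2 t=3 v=9: → [0,7); WM=3
i=3 t=6 v=8: → [4,11),[0,7); WM=3
i=4 t=8 v=6: → [8,15),[4,11); WM=3
i=5 t=10 v=9: → [8,15),[4,11); WM=10; [0,7) fires=3
i=6 t=11 v=6: → [8,15); WM=10
i=7 t=1 v=7: DROP (t<10-4); WM=10
i=8 t=11 v=7: → [8,15); WM=11; [4,11) fires=3
i=9 t=11 v=8: → [8,15); WM=11
i=10 t=13 v=3: → [12,19),[8,15); WM=11
i=11 t=9 v=4: → [8,15),[4,11); WM=13
i=12 t=21 v=2: → [20,27),[16,23); WM=13
i=13 t=22 v=3: → [20,27),[16,23); WM=13
i=14 t=18 v=9: → [16,23),[12,19); WM=22; [8,15) fires=6 [12,19) fires=2
i=15 t=24 v=3: → [24,31),[20,27); WM=22
i=16 t=23 v=9: → [20,27); WM=22
i=17 t=26 v=6: → [24,31),[20,27); WM=26; [16,23) fires=3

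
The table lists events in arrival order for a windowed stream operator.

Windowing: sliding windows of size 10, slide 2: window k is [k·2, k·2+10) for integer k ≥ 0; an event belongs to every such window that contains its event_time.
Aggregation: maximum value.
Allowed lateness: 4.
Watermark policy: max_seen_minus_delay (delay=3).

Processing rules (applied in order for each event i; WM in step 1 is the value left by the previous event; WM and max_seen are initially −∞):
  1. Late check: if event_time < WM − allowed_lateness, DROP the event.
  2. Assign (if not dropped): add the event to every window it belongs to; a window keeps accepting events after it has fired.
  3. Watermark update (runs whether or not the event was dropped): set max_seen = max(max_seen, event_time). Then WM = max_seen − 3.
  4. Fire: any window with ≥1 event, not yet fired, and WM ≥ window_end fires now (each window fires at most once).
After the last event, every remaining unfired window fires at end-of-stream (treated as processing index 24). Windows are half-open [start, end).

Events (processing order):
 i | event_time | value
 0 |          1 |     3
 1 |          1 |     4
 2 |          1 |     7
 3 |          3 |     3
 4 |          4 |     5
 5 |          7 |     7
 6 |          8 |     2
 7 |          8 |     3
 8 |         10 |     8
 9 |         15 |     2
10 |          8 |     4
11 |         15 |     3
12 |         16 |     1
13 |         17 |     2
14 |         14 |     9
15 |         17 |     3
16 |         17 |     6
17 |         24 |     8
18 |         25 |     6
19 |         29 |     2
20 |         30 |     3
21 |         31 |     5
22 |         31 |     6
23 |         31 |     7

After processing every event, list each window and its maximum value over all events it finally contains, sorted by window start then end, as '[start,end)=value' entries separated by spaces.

i=0 t=1 v=3: → [0,10); WM=-2
i=1 t=1 v=4: → [0,10); WM=-2
i=2 t=1 v=7: → [0,10); WM=-2
i=3 t=3 v=3: → [2,12),[0,10); WM=0
i=4 t=4 v=5: → [4,14),[2,12),[0,10); WM=1
i=5 t=7 v=7: → [6,16),[4,14),[2,12),[0,10); WM=4
i=6 t=8 v=2: → [8,18),[6,16),[4,14),[2,12),[0,10); WM=5
i=7 t=8 v=3: → [8,18),[6,16),[4,14),[2,12),[0,10); WM=5
i=8 t=10 v=8: → [10,20),[8,18),[6,16),[4,14),[2,12); WM=7
i=9 t=15 v=2: → [14,24),[12,22),[10,20),[8,18),[6,16); WM=12; [0,10) fires=7 [2,12) fires=8
i=10 t=8 v=4: → [8,18),[6,16),[4,14),[2,12),[0,10); WM=12
i=11 t=15 v=3: → [14,24),[12,22),[10,20),[8,18),[6,16); WM=12
i=12 t=16 v=1: → [16,26),[14,24),[12,22),[10,20),[8,18); WM=13
i=13 t=17 v=2: → [16,26),[14,24),[12,22),[10,20),[8,18); WM=14; [4,14) fires=8
i=14 t=14 v=9: → [14,24),[12,22),[10,20),[8,18),[6,16); WM=14
i=15 t=17 v=3: → [16,26),[14,24),[12,22),[10,20),[8,18); WM=14
i=16 t=17 v=6: → [16,26),[14,24),[12,22),[10,20),[8,18); WM=14
i=17 t=24 v=8: → [24,34),[22,32),[20,30),[18,28),[16,26); WM=21; [6,16) fires=9 [8,18) fires=9 [10,20) fires=9
i=18 t=25 v=6: → [24,34),[22,32),[20,30),[18,28),[16,26); WM=22; [12,22) fires=9
i=19 t=29 v=2: → [28,38),[26,36),[24,34),[22,32),[20,30); WM=26; [14,24) fires=9 [16,26) fires=8
i=20 t=30 v=3: → [30,40),[28,38),[26,36),[24,34),[22,32); WM=27
i=21 t=31 v=5: → [30,40),[28,38),[26,36),[24,34),[22,32); WM=28; [18,28) fires=8
i=22 t=31 v=6: → [30,40),[28,38),[26,36),[24,34),[22,32); WM=28
i=23 t=31 v=7: → [30,40),[28,38),[26,36),[24,34),[22,32); WM=28

[0,10)=7 [2,12)=8 [4,14)=8 [6,16)=9 [8,18)=9 [10,20)=9 [12,22)=9 [14,24)=9 [16,26)=8 [18,28)=8 [20,30)=8 [22,32)=8 [24,34)=8 [26,36)=7 [28,38)=7 [30,40)=7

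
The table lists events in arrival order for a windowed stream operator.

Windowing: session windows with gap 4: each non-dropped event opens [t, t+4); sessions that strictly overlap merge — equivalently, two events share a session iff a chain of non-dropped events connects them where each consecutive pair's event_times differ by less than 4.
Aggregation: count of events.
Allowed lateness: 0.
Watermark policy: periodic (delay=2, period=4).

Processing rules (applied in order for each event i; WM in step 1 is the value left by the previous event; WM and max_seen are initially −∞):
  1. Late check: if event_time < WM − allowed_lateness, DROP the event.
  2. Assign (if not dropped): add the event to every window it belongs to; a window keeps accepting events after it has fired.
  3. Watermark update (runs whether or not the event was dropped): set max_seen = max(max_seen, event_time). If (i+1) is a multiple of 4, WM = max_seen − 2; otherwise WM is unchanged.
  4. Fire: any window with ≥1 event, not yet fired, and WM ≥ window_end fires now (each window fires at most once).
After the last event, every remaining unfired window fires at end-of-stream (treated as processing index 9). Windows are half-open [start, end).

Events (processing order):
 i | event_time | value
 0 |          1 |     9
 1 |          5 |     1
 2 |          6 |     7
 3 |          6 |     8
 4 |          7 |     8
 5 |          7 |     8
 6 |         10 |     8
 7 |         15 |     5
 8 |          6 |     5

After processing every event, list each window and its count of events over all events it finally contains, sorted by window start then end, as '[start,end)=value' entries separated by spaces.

[1,5)=1 [5,14)=6 [15,19)=1

i=0 t=1 v=9: → [1,5); WM=−∞
i=1 t=5 v=1: → [5,9); WM=−∞
i=2 t=6 v=7: → [5,10); WM=−∞
i=3 t=6 v=8: → [5,10); WM=4
i=4 t=7 v=8: → [5,11); WM=4
i=5 t=7 v=8: → [5,11); WM=4
i=6 t=10 v=8: → [5,14); WM=4
i=7 t=15 v=5: → [15,19); WM=13
i=8 t=6 v=5: DROP (t<13-0); WM=13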